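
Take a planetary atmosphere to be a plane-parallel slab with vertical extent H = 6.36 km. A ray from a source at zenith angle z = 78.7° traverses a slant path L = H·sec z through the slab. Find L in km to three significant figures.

32.5 km

sec z = 1/cos 78.7° = 5.1034.
L = 6.36 × 5.1034 = 32.458 km.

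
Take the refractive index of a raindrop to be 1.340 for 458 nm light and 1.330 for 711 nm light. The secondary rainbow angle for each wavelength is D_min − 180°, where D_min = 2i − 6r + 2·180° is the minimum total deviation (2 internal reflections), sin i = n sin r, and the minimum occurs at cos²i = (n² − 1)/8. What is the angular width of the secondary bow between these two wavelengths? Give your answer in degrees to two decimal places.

At 458 nm (n = 1.340): cos²i = 0.09945 → i = 71.618°, r = 45.088°, D_min = 232.709°, rainbow angle = 52.709°.
At 711 nm (n = 1.330): cos²i = 0.09611 → i = 71.940°, r = 45.630°, D_min = 230.101°, rainbow angle = 50.101°.
Angular width = |52.709° − 50.101°| = 2.608°.

2.61°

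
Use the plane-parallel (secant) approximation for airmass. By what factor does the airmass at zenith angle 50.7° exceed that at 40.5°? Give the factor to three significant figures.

1.20

X(50.7°)/X(40.5°) = sec 50.7° / sec 40.5° = cos 40.5° / cos 50.7° = 0.7604/0.6334 = 1.2006.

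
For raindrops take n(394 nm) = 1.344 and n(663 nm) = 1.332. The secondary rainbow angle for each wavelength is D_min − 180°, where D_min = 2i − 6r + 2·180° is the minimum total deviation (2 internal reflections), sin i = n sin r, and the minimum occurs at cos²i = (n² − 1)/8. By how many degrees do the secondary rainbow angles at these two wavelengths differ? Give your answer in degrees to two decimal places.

At 394 nm (n = 1.344): cos²i = 0.10079 → i = 71.490°, r = 44.874°, D_min = 233.733°, rainbow angle = 53.733°.
At 663 nm (n = 1.332): cos²i = 0.09678 → i = 71.875°, r = 45.520°, D_min = 230.628°, rainbow angle = 50.628°.
Angular width = |53.733° − 50.628°| = 3.104°.

3.10°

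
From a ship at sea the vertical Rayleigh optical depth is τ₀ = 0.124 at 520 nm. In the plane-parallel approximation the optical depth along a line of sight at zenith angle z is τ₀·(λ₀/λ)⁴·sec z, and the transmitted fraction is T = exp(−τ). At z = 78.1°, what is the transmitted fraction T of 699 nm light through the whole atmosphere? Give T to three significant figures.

sec 78.1° = 4.8496.
τ = 0.124 × (520/699)⁴ × 4.8496 = 0.124 × 0.3063 × 4.8496 = 0.1842.
T = exp(−0.1842) = 0.8318.

0.832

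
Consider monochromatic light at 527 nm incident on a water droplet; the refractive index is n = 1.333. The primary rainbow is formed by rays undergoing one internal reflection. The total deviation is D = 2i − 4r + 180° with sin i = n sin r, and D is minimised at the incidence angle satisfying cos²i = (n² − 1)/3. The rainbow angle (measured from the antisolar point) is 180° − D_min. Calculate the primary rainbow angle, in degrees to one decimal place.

cos²i = (1.77689 − 1)/3 = 0.25896; i = arccos(0.50888) = 59.410°.
sin r = sin 59.410°/1.333 = 0.64579; r = 40.225°.
D_min = 2·59.410° − 4·40.225° + 180° = 137.922°.
Rainbow angle = 180° − D_min = 42.078°.

42.1°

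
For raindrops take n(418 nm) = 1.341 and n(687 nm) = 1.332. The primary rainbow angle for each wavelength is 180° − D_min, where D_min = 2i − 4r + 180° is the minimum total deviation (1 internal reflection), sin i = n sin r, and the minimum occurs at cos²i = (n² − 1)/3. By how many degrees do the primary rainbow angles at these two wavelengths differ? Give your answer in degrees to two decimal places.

1.29°

At 418 nm (n = 1.341): cos²i = 0.26609 → i = 58.946°, r = 39.705°, D_min = 139.071°, rainbow angle = 40.929°.
At 687 nm (n = 1.332): cos²i = 0.25807 → i = 59.469°, r = 40.290°, D_min = 137.776°, rainbow angle = 42.224°.
Angular width = |40.929° − 42.224°| = 1.295°.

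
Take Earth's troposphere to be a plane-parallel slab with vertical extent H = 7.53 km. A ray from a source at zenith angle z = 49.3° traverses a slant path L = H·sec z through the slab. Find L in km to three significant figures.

11.5 km

sec z = 1/cos 49.3° = 1.5335.
L = 7.53 × 1.5335 = 11.547 km.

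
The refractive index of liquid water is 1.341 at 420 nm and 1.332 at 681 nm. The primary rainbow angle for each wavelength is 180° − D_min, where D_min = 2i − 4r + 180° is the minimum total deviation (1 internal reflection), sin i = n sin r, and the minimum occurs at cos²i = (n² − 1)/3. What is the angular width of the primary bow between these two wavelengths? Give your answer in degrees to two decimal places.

At 420 nm (n = 1.341): cos²i = 0.26609 → i = 58.946°, r = 39.705°, D_min = 139.071°, rainbow angle = 40.929°.
At 681 nm (n = 1.332): cos²i = 0.25807 → i = 59.469°, r = 40.290°, D_min = 137.776°, rainbow angle = 42.224°.
Angular width = |40.929° − 42.224°| = 1.295°.

1.29°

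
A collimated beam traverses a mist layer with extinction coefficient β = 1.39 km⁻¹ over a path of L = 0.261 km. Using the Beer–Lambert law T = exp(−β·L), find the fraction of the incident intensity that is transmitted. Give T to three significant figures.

τ = β·L = 1.39 × 0.261 = 0.3628.
T = exp(−0.3628) = 0.6957.

0.696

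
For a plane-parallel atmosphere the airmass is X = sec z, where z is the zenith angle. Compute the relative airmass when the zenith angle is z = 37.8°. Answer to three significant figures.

X = sec z = 1/cos 37.8° = 1/0.7902 = 1.2656.

1.27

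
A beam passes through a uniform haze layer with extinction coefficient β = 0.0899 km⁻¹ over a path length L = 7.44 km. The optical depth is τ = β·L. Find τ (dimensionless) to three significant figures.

τ = β·L = 0.0899 × 7.44 = 0.6689.

0.669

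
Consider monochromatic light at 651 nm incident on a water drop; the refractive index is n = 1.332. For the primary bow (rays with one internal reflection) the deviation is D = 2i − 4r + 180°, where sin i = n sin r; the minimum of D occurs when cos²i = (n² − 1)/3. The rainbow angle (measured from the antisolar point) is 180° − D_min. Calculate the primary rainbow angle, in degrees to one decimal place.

cos²i = (1.77422 − 1)/3 = 0.25807; i = arccos(0.50801) = 59.469°.
sin r = sin 59.469°/1.332 = 0.64666; r = 40.290°.
D_min = 2·59.469° − 4·40.290° + 180° = 137.776°.
Rainbow angle = 180° − D_min = 42.224°.

42.2°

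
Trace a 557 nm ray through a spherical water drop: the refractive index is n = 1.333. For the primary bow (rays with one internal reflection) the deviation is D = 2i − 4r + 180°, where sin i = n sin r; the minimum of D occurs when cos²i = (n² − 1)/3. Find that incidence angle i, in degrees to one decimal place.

59.4°

cos²i = (1.333² − 1)/3 = (1.77689 − 1)/3 = 0.25896.
cos i = 0.50888, so i = 59.410°.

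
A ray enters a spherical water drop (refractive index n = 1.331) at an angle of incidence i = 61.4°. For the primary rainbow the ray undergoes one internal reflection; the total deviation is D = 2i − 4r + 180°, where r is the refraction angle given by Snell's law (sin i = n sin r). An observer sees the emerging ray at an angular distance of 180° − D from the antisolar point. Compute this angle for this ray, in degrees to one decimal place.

42.3°

sin r = sin 61.4° / 1.331 = 0.8780/1.331 = 0.6596; r = 41.27°.
D = 2·61.4° − 4·41.27° + 180° = 122.80° − 165.09° + 180° = 137.71°.
Angle from antisolar point = 180° − D = 42.29°.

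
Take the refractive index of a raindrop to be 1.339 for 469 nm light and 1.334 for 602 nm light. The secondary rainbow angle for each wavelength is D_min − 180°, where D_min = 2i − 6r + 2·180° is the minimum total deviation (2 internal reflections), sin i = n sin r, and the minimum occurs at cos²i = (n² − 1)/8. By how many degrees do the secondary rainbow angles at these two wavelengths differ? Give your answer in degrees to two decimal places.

1.30°

At 469 nm (n = 1.339): cos²i = 0.09912 → i = 71.650°, r = 45.141°, D_min = 232.451°, rainbow angle = 52.451°.
At 602 nm (n = 1.334): cos²i = 0.09744 → i = 71.810°, r = 45.411°, D_min = 231.153°, rainbow angle = 51.153°.
Angular width = |52.451° − 51.153°| = 1.299°.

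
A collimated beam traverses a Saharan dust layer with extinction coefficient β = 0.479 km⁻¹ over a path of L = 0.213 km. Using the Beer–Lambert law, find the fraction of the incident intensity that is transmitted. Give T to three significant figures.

0.903

τ = β·L = 0.479 × 0.213 = 0.1020.
T = exp(−0.1020) = 0.9030.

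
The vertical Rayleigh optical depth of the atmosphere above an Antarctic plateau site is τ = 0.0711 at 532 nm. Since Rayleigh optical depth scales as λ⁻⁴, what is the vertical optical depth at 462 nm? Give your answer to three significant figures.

0.125

τ(462 nm) = τ(532 nm) × (532/462)⁴ = 0.0711 × (1.1515)⁴ = 0.0711 × 1.7582 = 0.1250.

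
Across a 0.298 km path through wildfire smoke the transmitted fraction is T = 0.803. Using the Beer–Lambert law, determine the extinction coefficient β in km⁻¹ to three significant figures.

Beer–Lambert: T = exp(−βL) ⇒ β = −ln(T)/L = −ln(0.803)/0.298 = 0.2194/0.298 = 0.7362 km⁻¹.

0.736 km⁻¹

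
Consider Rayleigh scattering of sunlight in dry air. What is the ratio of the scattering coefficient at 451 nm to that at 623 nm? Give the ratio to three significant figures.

Rayleigh scattering ∝ λ⁻⁴, so the ratio of coefficients is the inverse fourth power of the wavelength ratio.
σ(451)/σ(623) = (623/451)⁴ = (1.3814)⁴ = 3.641.

3.64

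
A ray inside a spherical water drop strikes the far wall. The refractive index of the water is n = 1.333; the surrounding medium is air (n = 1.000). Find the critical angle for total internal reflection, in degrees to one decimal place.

sin θ_c = n_air / n = 1.000 / 1.333 = 0.7502.
θ_c = arcsin(0.7502) = 48.61°.

48.6°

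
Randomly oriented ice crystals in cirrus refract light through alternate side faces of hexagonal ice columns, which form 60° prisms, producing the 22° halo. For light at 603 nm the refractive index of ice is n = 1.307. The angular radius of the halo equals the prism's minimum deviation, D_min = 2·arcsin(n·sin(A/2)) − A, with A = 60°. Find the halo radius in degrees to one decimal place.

21.6°

n·sin(A/2) = 1.307 × sin 30° = 1.307 × 0.5000 = 0.6535.
D_min = 2·arcsin(0.6535) − 60° = 2 × 40.806° − 60° = 21.612°.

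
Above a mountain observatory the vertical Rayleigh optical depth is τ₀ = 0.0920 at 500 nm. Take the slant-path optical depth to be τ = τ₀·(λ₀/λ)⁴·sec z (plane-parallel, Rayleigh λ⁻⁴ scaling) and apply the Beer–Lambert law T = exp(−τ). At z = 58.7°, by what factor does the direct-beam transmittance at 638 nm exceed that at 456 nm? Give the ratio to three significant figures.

1.21

Airmass: sec 58.7° = 1.9249.
τ(638 nm) = 0.0920 × (500/638)⁴ × 1.9249 = 0.0920 × 0.3772 × 1.9249 = 0.0668.
τ(456 nm) = 0.0920 × (500/456)⁴ × 1.9249 = 0.0920 × 1.4455 × 1.9249 = 0.2560.
T(638)/T(456) = exp(τ_B − τ_A) = exp(0.1892) = 1.2083.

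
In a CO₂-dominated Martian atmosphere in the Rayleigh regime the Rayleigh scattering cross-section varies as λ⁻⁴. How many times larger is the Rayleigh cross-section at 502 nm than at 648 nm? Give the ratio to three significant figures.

Rayleigh scattering ∝ λ⁻⁴, so the ratio of coefficients is the inverse fourth power of the wavelength ratio.
σ(502)/σ(648) = (648/502)⁴ = (1.2908)⁴ = 2.776.

2.78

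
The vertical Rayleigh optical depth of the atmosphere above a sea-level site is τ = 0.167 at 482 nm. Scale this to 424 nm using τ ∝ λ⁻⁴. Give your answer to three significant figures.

0.279

τ(424 nm) = τ(482 nm) × (482/424)⁴ = 0.167 × (1.1368)⁴ = 0.167 × 1.6700 = 0.2789.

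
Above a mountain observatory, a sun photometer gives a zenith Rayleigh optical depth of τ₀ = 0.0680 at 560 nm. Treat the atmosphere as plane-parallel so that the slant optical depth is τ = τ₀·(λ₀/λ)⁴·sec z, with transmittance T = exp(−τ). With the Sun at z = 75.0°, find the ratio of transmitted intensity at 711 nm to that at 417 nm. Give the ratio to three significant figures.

2.12

Airmass: sec 75.0° = 3.8637.
τ(711 nm) = 0.0680 × (560/711)⁴ × 3.8637 = 0.0680 × 0.3848 × 3.8637 = 0.1011.
τ(417 nm) = 0.0680 × (560/417)⁴ × 3.8637 = 0.0680 × 3.2524 × 3.8637 = 0.8545.
T(711)/T(417) = exp(τ_B − τ_A) = exp(0.7534) = 2.1242.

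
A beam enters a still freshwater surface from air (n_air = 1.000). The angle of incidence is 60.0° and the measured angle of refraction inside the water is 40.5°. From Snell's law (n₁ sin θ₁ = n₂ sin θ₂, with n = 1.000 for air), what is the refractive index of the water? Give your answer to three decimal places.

n = sin θ_i / sin θ_r = sin 60.0° / sin 40.5° = 0.8660 / 0.6494 = 1.3335.

1.333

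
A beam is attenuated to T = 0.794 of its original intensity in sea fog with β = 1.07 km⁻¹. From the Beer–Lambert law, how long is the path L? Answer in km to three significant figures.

0.216 km

Beer–Lambert: T = exp(−βL) ⇒ L = −ln(T)/β = −ln(0.794)/1.07 = 0.2307/1.07 = 0.2156 km.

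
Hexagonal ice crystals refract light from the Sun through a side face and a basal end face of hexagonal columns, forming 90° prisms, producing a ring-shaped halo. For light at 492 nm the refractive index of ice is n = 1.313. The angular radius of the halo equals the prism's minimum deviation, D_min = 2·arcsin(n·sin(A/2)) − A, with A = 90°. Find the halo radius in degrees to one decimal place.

46.4°

n·sin(A/2) = 1.313 × sin 45° = 1.313 × 0.7071 = 0.9284.
D_min = 2·arcsin(0.9284) − 90° = 2 × 68.192° − 90° = 46.383°.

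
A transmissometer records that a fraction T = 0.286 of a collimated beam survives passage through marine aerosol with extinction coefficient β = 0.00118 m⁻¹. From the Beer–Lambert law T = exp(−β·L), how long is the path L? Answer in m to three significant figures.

Beer–Lambert: T = exp(−βL) ⇒ L = −ln(T)/β = −ln(0.286)/0.00118 = 1.2518/0.00118 = 1061 m.

1060 m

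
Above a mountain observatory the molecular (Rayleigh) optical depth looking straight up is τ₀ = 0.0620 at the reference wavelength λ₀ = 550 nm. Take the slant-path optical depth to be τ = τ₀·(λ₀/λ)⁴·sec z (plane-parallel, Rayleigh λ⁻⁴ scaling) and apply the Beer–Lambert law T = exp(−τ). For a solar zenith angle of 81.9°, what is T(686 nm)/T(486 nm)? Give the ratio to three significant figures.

1.72

Airmass: sec 81.9° = 7.0972.
τ(686 nm) = 0.0620 × (550/686)⁴ × 7.0972 = 0.0620 × 0.4132 × 7.0972 = 0.1818.
τ(486 nm) = 0.0620 × (550/486)⁴ × 7.0972 = 0.0620 × 1.6402 × 7.0972 = 0.7217.
T(686)/T(486) = exp(τ_B − τ_A) = exp(0.5399) = 1.7159.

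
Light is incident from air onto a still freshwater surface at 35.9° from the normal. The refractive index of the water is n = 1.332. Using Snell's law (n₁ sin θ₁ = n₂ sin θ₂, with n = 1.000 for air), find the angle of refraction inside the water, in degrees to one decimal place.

26.1°

Snell: sin θ_r = sin θ_i / n = sin 35.9° / 1.332 = 0.5864 / 1.332 = 0.4402.
θ_r = arcsin(0.4402) = 26.12°.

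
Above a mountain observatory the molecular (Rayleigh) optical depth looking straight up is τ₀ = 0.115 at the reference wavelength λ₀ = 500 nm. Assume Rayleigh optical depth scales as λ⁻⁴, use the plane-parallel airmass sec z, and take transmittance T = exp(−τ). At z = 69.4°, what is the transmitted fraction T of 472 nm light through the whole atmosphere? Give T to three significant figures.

sec 69.4° = 2.8422.
τ = 0.115 × (500/472)⁴ × 2.8422 = 0.115 × 1.2593 × 2.8422 = 0.4116.
T = exp(−0.4116) = 0.6626.

0.663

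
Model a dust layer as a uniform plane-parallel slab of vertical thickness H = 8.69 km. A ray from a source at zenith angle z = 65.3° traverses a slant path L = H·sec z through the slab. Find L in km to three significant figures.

sec z = 1/cos 65.3° = 2.3931.
L = 8.69 × 2.3931 = 20.796 km.

20.8 km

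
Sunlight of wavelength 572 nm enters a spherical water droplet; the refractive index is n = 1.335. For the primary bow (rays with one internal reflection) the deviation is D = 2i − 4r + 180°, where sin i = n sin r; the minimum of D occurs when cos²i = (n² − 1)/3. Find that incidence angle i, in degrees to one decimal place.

59.3°

cos²i = (1.335² − 1)/3 = (1.78222 − 1)/3 = 0.26074.
cos i = 0.51063, so i = 59.294°.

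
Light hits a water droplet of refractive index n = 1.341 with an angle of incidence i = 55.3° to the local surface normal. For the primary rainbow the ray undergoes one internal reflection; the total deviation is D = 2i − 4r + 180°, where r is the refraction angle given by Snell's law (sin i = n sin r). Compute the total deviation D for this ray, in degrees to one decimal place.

sin r = sin 55.3° / 1.341 = 0.8221/1.341 = 0.6131; r = 37.81°.
D = 2·55.3° − 4·37.81° + 180° = 110.60° − 151.25° + 180° = 139.35°.

139.3°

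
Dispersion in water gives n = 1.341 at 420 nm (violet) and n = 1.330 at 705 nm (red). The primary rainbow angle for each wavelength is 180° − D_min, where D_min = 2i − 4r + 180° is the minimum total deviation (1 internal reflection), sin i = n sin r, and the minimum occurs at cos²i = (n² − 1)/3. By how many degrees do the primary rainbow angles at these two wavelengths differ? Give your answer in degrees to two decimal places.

At 420 nm (n = 1.341): cos²i = 0.26609 → i = 58.946°, r = 39.705°, D_min = 139.071°, rainbow angle = 40.929°.
At 705 nm (n = 1.330): cos²i = 0.25630 → i = 59.585°, r = 40.422°, D_min = 137.484°, rainbow angle = 42.516°.
Angular width = |40.929° − 42.516°| = 1.588°.

1.59°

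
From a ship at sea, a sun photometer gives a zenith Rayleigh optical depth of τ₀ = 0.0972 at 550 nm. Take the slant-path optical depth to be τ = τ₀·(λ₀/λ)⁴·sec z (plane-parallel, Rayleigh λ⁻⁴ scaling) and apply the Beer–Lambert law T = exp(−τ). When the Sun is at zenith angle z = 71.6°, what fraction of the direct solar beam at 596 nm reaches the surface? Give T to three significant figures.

sec 71.6° = 3.1681.
τ = 0.0972 × (550/596)⁴ × 3.1681 = 0.0972 × 0.7252 × 3.1681 = 0.2233.
T = exp(−0.2233) = 0.7999.

0.800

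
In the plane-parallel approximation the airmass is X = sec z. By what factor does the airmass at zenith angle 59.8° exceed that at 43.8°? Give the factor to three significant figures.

X(59.8°)/X(43.8°) = sec 59.8° / sec 43.8° = cos 43.8° / cos 59.8° = 0.7218/0.5030 = 1.4349.

1.43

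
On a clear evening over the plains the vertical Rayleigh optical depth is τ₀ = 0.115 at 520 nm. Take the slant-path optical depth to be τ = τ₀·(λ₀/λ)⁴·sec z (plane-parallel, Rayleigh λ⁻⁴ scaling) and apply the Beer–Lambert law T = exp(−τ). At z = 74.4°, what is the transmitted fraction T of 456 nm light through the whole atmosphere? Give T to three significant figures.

sec 74.4° = 3.7186.
τ = 0.115 × (520/456)⁴ × 3.7186 = 0.115 × 1.6910 × 3.7186 = 0.7232.
T = exp(−0.7232) = 0.4852.

0.485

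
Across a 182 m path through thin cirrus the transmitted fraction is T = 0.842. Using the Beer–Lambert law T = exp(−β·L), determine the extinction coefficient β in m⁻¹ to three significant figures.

Beer–Lambert: T = exp(−βL) ⇒ β = −ln(T)/L = −ln(0.842)/182 = 0.1720/182 = 0.0009449 m⁻¹.

0.000945 m⁻¹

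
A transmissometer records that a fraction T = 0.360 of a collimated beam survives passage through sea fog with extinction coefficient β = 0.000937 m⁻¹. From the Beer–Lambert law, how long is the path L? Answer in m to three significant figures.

Beer–Lambert: T = exp(−βL) ⇒ L = −ln(T)/β = −ln(0.360)/0.000937 = 1.0217/0.000937 = 1090 m.

1090 m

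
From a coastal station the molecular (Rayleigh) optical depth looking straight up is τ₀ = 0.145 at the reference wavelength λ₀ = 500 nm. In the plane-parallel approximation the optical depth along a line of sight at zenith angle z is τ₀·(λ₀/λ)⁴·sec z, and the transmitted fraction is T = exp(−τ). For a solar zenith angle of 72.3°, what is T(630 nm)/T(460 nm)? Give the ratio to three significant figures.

1.61

Airmass: sec 72.3° = 3.2891.
τ(630 nm) = 0.145 × (500/630)⁴ × 3.2891 = 0.145 × 0.3968 × 3.2891 = 0.1892.
τ(460 nm) = 0.145 × (500/460)⁴ × 3.2891 = 0.145 × 1.3959 × 3.2891 = 0.6657.
T(630)/T(460) = exp(τ_B − τ_A) = exp(0.4765) = 1.6104.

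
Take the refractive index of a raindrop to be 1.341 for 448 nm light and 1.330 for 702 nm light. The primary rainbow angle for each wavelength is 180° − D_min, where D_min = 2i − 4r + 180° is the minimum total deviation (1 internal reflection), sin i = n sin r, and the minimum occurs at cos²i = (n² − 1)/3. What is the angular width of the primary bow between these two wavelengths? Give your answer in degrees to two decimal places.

1.59°

At 448 nm (n = 1.341): cos²i = 0.26609 → i = 58.946°, r = 39.705°, D_min = 139.071°, rainbow angle = 40.929°.
At 702 nm (n = 1.330): cos²i = 0.25630 → i = 59.585°, r = 40.422°, D_min = 137.484°, rainbow angle = 42.516°.
Angular width = |40.929° − 42.516°| = 1.588°.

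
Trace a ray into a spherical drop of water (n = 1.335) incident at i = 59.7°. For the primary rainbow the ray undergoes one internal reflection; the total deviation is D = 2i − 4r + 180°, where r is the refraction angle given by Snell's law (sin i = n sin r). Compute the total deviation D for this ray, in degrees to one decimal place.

138.2°

sin r = sin 59.7° / 1.335 = 0.8634/1.335 = 0.6467; r = 40.30°.
D = 2·59.7° − 4·40.30° + 180° = 119.40° − 161.18° + 180° = 138.22°.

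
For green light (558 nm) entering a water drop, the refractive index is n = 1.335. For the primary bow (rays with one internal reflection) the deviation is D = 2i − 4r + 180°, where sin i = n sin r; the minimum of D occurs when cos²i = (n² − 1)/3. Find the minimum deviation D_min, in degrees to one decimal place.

138.2°

cos²i = (1.78222 − 1)/3 = 0.26074; i = arccos(0.51063) = 59.294°.
sin r = sin 59.294°/1.335 = 0.64405; r = 40.094°.
D_min = 2·59.294° − 4·40.094° + 180° = 138.212°.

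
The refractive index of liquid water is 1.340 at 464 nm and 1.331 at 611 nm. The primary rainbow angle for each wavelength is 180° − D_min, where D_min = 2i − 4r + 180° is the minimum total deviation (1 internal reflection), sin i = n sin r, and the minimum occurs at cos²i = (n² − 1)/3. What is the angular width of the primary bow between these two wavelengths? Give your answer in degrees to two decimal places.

At 464 nm (n = 1.340): cos²i = 0.26520 → i = 59.004°, r = 39.770°, D_min = 138.929°, rainbow angle = 41.071°.
At 611 nm (n = 1.331): cos²i = 0.25719 → i = 59.527°, r = 40.356°, D_min = 137.630°, rainbow angle = 42.370°.
Angular width = |41.071° − 42.370°| = 1.299°.

1.30°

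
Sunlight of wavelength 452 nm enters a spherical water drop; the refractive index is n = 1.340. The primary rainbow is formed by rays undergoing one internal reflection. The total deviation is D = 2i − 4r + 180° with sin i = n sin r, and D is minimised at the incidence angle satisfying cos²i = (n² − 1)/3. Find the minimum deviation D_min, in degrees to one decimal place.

cos²i = (1.79560 − 1)/3 = 0.26520; i = arccos(0.51498) = 59.004°.
sin r = sin 59.004°/1.340 = 0.63971; r = 39.770°.
D_min = 2·59.004° − 4·39.770° + 180° = 138.929°.

138.9°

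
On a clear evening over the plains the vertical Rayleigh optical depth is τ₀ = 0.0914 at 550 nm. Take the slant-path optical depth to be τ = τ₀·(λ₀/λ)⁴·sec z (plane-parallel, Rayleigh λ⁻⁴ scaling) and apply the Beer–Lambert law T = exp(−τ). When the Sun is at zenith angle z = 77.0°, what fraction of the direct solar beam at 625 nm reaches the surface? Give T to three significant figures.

sec 77.0° = 4.4454.
τ = 0.0914 × (550/625)⁴ × 4.4454 = 0.0914 × 0.5997 × 4.4454 = 0.2437.
T = exp(−0.2437) = 0.7838.

0.784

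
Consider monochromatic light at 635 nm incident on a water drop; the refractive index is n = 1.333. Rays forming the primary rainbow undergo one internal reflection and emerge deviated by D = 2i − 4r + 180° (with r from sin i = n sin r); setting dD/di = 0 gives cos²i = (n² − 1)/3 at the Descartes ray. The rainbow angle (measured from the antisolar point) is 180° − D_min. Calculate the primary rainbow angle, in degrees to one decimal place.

cos²i = (1.77689 − 1)/3 = 0.25896; i = arccos(0.50888) = 59.410°.
sin r = sin 59.410°/1.333 = 0.64579; r = 40.225°.
D_min = 2·59.410° − 4·40.225° + 180° = 137.922°.
Rainbow angle = 180° − D_min = 42.078°.

42.1°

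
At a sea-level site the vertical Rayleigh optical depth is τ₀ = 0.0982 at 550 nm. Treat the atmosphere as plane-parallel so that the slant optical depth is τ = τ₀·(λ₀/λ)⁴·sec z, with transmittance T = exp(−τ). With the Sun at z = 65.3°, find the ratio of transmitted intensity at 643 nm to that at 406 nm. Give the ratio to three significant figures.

Airmass: sec 65.3° = 2.3931.
τ(643 nm) = 0.0982 × (550/643)⁴ × 2.3931 = 0.0982 × 0.5353 × 2.3931 = 0.1258.
τ(406 nm) = 0.0982 × (550/406)⁴ × 2.3931 = 0.0982 × 3.3678 × 2.3931 = 0.7914.
T(643)/T(406) = exp(τ_B − τ_A) = exp(0.6656) = 1.9457.

1.95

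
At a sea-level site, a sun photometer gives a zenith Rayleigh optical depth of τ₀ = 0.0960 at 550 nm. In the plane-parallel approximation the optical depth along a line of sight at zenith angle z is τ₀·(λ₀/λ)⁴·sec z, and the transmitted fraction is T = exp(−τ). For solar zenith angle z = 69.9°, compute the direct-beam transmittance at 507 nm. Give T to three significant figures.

sec 69.9° = 2.9099.
τ = 0.0960 × (550/507)⁴ × 2.9099 = 0.0960 × 1.3849 × 2.9099 = 0.3869.
T = exp(−0.3869) = 0.6792.

0.679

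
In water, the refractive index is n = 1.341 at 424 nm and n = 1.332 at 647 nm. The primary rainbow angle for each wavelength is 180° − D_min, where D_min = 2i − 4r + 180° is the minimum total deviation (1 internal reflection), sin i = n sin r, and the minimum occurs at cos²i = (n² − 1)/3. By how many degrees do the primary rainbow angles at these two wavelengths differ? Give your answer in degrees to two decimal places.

1.29°

At 424 nm (n = 1.341): cos²i = 0.26609 → i = 58.946°, r = 39.705°, D_min = 139.071°, rainbow angle = 40.929°.
At 647 nm (n = 1.332): cos²i = 0.25807 → i = 59.469°, r = 40.290°, D_min = 137.776°, rainbow angle = 42.224°.
Angular width = |40.929° − 42.224°| = 1.295°.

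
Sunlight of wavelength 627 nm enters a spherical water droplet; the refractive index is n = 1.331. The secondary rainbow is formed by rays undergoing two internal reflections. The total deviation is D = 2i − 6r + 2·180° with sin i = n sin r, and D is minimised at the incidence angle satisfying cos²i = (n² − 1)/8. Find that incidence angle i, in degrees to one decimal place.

cos²i = (1.331² − 1)/8 = (1.77156 − 1)/8 = 0.09645.
cos i = 0.31056, so i = 71.907°.

71.9°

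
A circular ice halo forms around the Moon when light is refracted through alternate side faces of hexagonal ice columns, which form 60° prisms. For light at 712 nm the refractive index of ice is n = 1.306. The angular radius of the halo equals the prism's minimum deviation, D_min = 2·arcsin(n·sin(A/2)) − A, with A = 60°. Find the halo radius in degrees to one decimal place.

21.5°

n·sin(A/2) = 1.306 × sin 30° = 1.306 × 0.5000 = 0.6530.
D_min = 2·arcsin(0.6530) − 60° = 2 × 40.768° − 60° = 21.536°.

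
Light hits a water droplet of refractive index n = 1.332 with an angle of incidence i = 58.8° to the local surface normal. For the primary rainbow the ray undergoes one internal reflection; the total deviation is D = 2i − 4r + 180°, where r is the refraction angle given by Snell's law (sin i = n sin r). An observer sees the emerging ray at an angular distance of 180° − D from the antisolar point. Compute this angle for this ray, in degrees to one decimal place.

42.2°

sin r = sin 58.8° / 1.332 = 0.8554/1.332 = 0.6422; r = 39.95°.
D = 2·58.8° − 4·39.95° + 180° = 117.60° − 159.81° + 180° = 137.79°.
Angle from antisolar point = 180° − D = 42.21°.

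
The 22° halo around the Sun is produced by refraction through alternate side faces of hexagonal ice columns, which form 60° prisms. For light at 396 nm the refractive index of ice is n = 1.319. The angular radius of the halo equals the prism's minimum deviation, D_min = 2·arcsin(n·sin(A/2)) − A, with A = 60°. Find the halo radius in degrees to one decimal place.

n·sin(A/2) = 1.319 × sin 30° = 1.319 × 0.5000 = 0.6595.
D_min = 2·arcsin(0.6595) − 60° = 2 × 41.262° − 60° = 22.524°.

22.5°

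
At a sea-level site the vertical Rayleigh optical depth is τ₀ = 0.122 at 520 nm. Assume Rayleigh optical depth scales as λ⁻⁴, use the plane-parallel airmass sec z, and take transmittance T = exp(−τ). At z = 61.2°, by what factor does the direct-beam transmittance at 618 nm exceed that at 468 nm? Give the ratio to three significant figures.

Airmass: sec 61.2° = 2.0757.
τ(618 nm) = 0.122 × (520/618)⁴ × 2.0757 = 0.122 × 0.5013 × 2.0757 = 0.1269.
τ(468 nm) = 0.122 × (520/468)⁴ × 2.0757 = 0.122 × 1.5242 × 2.0757 = 0.3860.
T(618)/T(468) = exp(τ_B − τ_A) = exp(0.2590) = 1.2957.

1.30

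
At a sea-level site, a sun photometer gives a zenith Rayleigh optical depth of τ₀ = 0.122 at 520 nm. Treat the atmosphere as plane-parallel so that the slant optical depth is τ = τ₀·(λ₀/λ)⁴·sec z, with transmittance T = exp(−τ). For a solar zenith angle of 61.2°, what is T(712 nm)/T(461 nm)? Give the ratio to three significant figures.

Airmass: sec 61.2° = 2.0757.
τ(712 nm) = 0.122 × (520/712)⁴ × 2.0757 = 0.122 × 0.2845 × 2.0757 = 0.0720.
τ(461 nm) = 0.122 × (520/461)⁴ × 2.0757 = 0.122 × 1.6189 × 2.0757 = 0.4100.
T(712)/T(461) = exp(τ_B − τ_A) = exp(0.3379) = 1.4020.

1.40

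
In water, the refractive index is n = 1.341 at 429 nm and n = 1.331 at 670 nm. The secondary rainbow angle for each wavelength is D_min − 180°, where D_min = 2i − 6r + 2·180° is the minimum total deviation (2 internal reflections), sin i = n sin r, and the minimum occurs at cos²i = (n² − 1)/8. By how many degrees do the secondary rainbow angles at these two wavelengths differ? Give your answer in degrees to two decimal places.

At 429 nm (n = 1.341): cos²i = 0.09979 → i = 71.586°, r = 45.034°, D_min = 232.966°, rainbow angle = 52.966°.
At 670 nm (n = 1.331): cos²i = 0.09645 → i = 71.907°, r = 45.575°, D_min = 230.365°, rainbow angle = 50.365°.
Angular width = |52.966° − 50.365°| = 2.601°.

2.60°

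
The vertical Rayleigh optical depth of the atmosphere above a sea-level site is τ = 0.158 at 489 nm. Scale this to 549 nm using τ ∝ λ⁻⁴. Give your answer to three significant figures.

0.0994

τ(549 nm) = τ(489 nm) × (489/549)⁴ = 0.158 × (0.8907)⁴ = 0.158 × 0.6294 = 0.0994.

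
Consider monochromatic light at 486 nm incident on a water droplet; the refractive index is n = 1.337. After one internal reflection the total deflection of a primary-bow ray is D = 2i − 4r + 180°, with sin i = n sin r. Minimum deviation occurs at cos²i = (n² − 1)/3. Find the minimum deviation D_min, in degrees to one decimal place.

138.5°

cos²i = (1.78757 − 1)/3 = 0.26252; i = arccos(0.51237) = 59.178°.
sin r = sin 59.178°/1.337 = 0.64231; r = 39.964°.
D_min = 2·59.178° − 4·39.964° + 180° = 138.500°.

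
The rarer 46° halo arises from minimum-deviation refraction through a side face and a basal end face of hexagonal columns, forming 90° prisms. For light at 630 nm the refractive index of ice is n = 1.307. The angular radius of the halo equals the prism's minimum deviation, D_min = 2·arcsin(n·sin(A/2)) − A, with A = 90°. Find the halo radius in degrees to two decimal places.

45.09°

n·sin(A/2) = 1.307 × sin 45° = 1.307 × 0.7071 = 0.9242.
D_min = 2·arcsin(0.9242) − 90° = 2 × 67.546° − 90° = 45.093°.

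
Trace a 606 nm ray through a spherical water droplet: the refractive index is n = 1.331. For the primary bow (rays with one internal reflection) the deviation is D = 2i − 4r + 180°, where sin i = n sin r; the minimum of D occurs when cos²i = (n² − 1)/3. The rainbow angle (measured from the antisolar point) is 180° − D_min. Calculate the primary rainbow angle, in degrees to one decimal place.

cos²i = (1.77156 − 1)/3 = 0.25719; i = arccos(0.50714) = 59.527°.
sin r = sin 59.527°/1.331 = 0.64753; r = 40.356°.
D_min = 2·59.527° − 4·40.356° + 180° = 137.630°.
Rainbow angle = 180° − D_min = 42.370°.

42.4°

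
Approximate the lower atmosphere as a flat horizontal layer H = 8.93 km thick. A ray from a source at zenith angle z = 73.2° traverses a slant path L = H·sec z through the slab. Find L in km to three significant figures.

sec z = 1/cos 73.2° = 3.4598.
L = 8.93 × 3.4598 = 30.896 km.

30.9 km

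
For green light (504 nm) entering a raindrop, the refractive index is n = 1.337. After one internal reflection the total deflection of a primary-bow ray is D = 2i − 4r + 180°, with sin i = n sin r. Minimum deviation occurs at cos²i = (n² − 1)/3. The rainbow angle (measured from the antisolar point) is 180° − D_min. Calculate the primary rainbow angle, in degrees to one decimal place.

cos²i = (1.78757 − 1)/3 = 0.26252; i = arccos(0.51237) = 59.178°.
sin r = sin 59.178°/1.337 = 0.64231; r = 39.964°.
D_min = 2·59.178° − 4·39.964° + 180° = 138.500°.
Rainbow angle = 180° − D_min = 41.500°.

41.5°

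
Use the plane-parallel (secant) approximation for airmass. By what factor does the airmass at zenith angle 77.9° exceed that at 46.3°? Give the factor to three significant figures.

3.30

X(77.9°)/X(46.3°) = sec 77.9° / sec 46.3° = cos 46.3° / cos 77.9° = 0.6909/0.2096 = 3.2959.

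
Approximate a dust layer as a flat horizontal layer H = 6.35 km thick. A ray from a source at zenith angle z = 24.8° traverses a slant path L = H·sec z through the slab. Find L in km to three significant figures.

sec z = 1/cos 24.8° = 1.1016.
L = 6.35 × 1.1016 = 6.995 km.

7.00 km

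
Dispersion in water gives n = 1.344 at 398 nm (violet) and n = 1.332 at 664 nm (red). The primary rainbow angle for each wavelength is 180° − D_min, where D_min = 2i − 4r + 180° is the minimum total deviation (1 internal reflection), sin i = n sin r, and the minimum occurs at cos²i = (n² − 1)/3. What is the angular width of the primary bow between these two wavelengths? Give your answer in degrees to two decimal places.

1.72°

At 398 nm (n = 1.344): cos²i = 0.26878 → i = 58.772°, r = 39.512°, D_min = 139.495°, rainbow angle = 40.505°.
At 664 nm (n = 1.332): cos²i = 0.25807 → i = 59.469°, r = 40.290°, D_min = 137.776°, rainbow angle = 42.224°.
Angular width = |40.505° − 42.224°| = 1.719°.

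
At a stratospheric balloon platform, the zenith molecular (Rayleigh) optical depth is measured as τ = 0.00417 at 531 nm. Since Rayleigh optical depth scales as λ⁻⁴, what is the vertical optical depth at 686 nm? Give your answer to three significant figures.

τ(686 nm) = τ(531 nm) × (531/686)⁴ = 0.00417 × (0.7741)⁴ = 0.00417 × 0.3590 = 0.0015.

0.00150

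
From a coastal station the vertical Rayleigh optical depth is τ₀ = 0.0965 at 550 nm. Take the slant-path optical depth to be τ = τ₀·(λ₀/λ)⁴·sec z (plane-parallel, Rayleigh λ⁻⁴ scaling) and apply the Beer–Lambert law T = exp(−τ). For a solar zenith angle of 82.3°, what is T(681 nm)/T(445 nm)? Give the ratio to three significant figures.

Airmass: sec 82.3° = 7.4635.
τ(681 nm) = 0.0965 × (550/681)⁴ × 7.4635 = 0.0965 × 0.4255 × 7.4635 = 0.3064.
τ(445 nm) = 0.0965 × (550/445)⁴ × 7.4635 = 0.0965 × 2.3335 × 7.4635 = 1.6807.
T(681)/T(445) = exp(τ_B − τ_A) = exp(1.3742) = 3.9520.

3.95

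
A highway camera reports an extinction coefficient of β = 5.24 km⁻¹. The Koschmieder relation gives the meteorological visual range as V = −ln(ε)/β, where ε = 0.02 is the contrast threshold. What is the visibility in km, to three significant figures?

V = −ln(0.02) / 5.24 = 3.912 / 5.24 = 0.7466 km.

0.747 km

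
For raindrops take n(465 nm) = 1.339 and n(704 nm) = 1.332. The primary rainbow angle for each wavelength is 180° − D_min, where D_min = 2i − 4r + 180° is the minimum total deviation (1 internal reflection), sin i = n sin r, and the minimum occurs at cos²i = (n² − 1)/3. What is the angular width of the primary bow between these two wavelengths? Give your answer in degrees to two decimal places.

At 465 nm (n = 1.339): cos²i = 0.26431 → i = 59.062°, r = 39.834°, D_min = 138.786°, rainbow angle = 41.214°.
At 704 nm (n = 1.332): cos²i = 0.25807 → i = 59.469°, r = 40.290°, D_min = 137.776°, rainbow angle = 42.224°.
Angular width = |41.214° − 42.224°| = 1.010°.

1.01°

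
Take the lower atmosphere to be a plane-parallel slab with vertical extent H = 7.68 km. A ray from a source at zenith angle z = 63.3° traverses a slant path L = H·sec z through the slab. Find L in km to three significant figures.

17.1 km

sec z = 1/cos 63.3° = 2.2256.
L = 7.68 × 2.2256 = 17.093 km.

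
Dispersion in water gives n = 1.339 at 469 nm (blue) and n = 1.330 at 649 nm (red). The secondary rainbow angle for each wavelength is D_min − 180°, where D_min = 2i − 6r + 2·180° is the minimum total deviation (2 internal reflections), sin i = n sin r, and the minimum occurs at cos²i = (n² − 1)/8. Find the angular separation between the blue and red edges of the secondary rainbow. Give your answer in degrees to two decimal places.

At 469 nm (n = 1.339): cos²i = 0.09912 → i = 71.650°, r = 45.141°, D_min = 232.451°, rainbow angle = 52.451°.
At 649 nm (n = 1.330): cos²i = 0.09611 → i = 71.940°, r = 45.630°, D_min = 230.101°, rainbow angle = 50.101°.
Angular width = |52.451° − 50.101°| = 2.350°.

2.35°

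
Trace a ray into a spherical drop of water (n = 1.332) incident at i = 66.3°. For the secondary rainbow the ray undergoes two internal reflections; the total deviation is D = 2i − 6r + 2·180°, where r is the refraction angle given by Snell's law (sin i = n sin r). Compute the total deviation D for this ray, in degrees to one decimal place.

232.0°

sin r = sin 66.3° / 1.332 = 0.9157/1.332 = 0.6874; r = 43.43°.
D = 2·66.3° − 6·43.43° + 2·180° = 132.60° − 260.56° + 360° = 232.04°.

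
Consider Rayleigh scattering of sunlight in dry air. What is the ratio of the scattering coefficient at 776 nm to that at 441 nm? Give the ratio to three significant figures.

Rayleigh scattering ∝ λ⁻⁴, so the ratio of coefficients is the inverse fourth power of the wavelength ratio.
σ(776)/σ(441) = (441/776)⁴ = (0.5683)⁴ = 0.1043.

0.104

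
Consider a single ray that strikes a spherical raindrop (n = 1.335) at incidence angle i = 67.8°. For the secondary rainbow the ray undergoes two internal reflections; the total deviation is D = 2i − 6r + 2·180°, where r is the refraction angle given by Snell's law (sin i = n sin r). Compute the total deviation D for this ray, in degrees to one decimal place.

232.1°

sin r = sin 67.8° / 1.335 = 0.9259/1.335 = 0.6935; r = 43.91°.
D = 2·67.8° − 6·43.91° + 2·180° = 135.60° − 263.46° + 360° = 232.14°.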